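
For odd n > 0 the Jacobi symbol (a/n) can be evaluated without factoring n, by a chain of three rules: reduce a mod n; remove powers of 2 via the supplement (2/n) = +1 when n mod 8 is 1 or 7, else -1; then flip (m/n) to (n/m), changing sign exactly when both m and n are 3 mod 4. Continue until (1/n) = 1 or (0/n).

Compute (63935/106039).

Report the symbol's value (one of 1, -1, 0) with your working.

reciprocity: (63935/106039) = -1·(106039/63935) since 63935 mod 4 = 3, 106039 mod 4 = 3; sign now -1
(106039/63935) = (42104/63935)   [reduce mod 63935]
42104 = 2^3·5263; (2/63935) = +1 since 63935 mod 8 = 7, so (42104/63935) = (+1)^3·(5263/63935); sign now -1
reciprocity: (5263/63935) = -1·(63935/5263) since 5263 mod 4 = 3, 63935 mod 4 = 3; sign now +1
(63935/5263) = (779/5263)   [reduce mod 5263]
reciprocity: (779/5263) = -1·(5263/779) since 779 mod 4 = 3, 5263 mod 4 = 3; sign now -1
(5263/779) = (589/779)   [reduce mod 779]
reciprocity: (589/779) = +1·(779/589) since 589 mod 4 = 1, 779 mod 4 = 3; sign now -1
(779/589) = (190/589)   [reduce mod 589]
190 = 2^1·95; (2/589) = -1 since 589 mod 8 = 5, so (190/589) = (-1)^1·(95/589); sign now +1
reciprocity: (95/589) = +1·(589/95) since 95 mod 4 = 3, 589 mod 4 = 1; sign now +1
(589/95) = (19/95)   [reduce mod 95]
reciprocity: (19/95) = -1·(95/19) since 19 mod 4 = 3, 95 mod 4 = 3; sign now -1
(95/19) = (0/19)   [reduce mod 19]
(0/19) = 0   [gcd(a, n) > 1]; final value = 0

0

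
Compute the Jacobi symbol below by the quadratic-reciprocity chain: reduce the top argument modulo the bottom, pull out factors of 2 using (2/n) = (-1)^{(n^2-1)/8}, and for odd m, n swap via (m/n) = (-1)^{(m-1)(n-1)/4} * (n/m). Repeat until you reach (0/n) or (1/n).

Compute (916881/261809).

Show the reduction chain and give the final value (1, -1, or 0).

(916881/261809): 916881 mod 261809 = 131454, so (916881/261809) = (131454/261809)
factor out 2^1: 131454 = 2^1·65727; with 261809 mod 8 = 1, (2/261809) = +1; sign now +1; continue with (65727/261809)
flip (65727/261809) -> (261809/65727): both odd, 65727 mod 4 = 3, 261809 mod 4 = 1, so the flip contributes +1; sign now +1
(261809/65727): 261809 mod 65727 = 64628, so (261809/65727) = (64628/65727)
factor out 2^2: 64628 = 2^2·16157; with 65727 mod 8 = 7, (2/65727) = +1; sign now +1; continue with (16157/65727)
flip (16157/65727) -> (65727/16157): both odd, 16157 mod 4 = 1, 65727 mod 4 = 3, so the flip contributes +1; sign now +1
(65727/16157): 65727 mod 16157 = 1099, so (65727/16157) = (1099/16157)
flip (1099/16157) -> (16157/1099): both odd, 1099 mod 4 = 3, 16157 mod 4 = 1, so the flip contributes +1; sign now +1
(16157/1099): 16157 mod 1099 = 771, so (16157/1099) = (771/1099)
flip (771/1099) -> (1099/771): both odd, 771 mod 4 = 3, 1099 mod 4 = 3, so the flip contributes -1; sign now -1
(1099/771): 1099 mod 771 = 328, so (1099/771) = (328/771)
factor out 2^3: 328 = 2^3·41; with 771 mod 8 = 3, (2/771) = -1; sign now +1; continue with (41/771)
flip (41/771) -> (771/41): both odd, 41 mod 4 = 1, 771 mod 4 = 3, so the flip contributes +1; sign now +1
(771/41): 771 mod 41 = 33, so (771/41) = (33/41)
flip (33/41) -> (41/33): both odd, 33 mod 4 = 1, 41 mod 4 = 1, so the flip contributes +1; sign now +1
(41/33): 41 mod 33 = 8, so (41/33) = (8/33)
factor out 2^3: 8 = 2^3·1; with 33 mod 8 = 1, (2/33) = +1; sign now +1; continue with (1/33)
reached (1/33) = 1, so the symbol is +1

1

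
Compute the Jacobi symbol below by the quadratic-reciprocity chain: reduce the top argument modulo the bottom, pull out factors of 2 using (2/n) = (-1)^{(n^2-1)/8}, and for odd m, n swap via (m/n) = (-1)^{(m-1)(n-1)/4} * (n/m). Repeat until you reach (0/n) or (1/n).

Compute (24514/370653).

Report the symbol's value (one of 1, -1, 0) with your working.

1

factor out 2^1: 24514 = 2^1·12257; with 370653 mod 8 = 5, (2/370653) = -1; sign now -1; continue with (12257/370653)
flip (12257/370653) -> (370653/12257): both odd, 12257 mod 4 = 1, 370653 mod 4 = 1, so the flip contributes +1; sign now -1
(370653/12257): 370653 mod 12257 = 2943, so (370653/12257) = (2943/12257)
flip (2943/12257) -> (12257/2943): both odd, 2943 mod 4 = 3, 12257 mod 4 = 1, so the flip contributes +1; sign now -1
(12257/2943): 12257 mod 2943 = 485, so (12257/2943) = (485/2943)
flip (485/2943) -> (2943/485): both odd, 485 mod 4 = 1, 2943 mod 4 = 3, so the flip contributes +1; sign now -1
(2943/485): 2943 mod 485 = 33, so (2943/485) = (33/485)
flip (33/485) -> (485/33): both odd, 33 mod 4 = 1, 485 mod 4 = 1, so the flip contributes +1; sign now -1
(485/33): 485 mod 33 = 23, so (485/33) = (23/33)
flip (23/33) -> (33/23): both odd, 23 mod 4 = 3, 33 mod 4 = 1, so the flip contributes +1; sign now -1
(33/23): 33 mod 23 = 10, so (33/23) = (10/23)
factor out 2^1: 10 = 2^1·5; with 23 mod 8 = 7, (2/23) = +1; sign now -1; continue with (5/23)
flip (5/23) -> (23/5): both odd, 5 mod 4 = 1, 23 mod 4 = 3, so the flip contributes +1; sign now -1
(23/5): 23 mod 5 = 3, so (23/5) = (3/5)
flip (3/5) -> (5/3): both odd, 3 mod 4 = 3, 5 mod 4 = 1, so the flip contributes +1; sign now -1
(5/3): 5 mod 3 = 2, so (5/3) = (2/3)
factor out 2^1: 2 = 2^1·1; with 3 mod 8 = 3, (2/3) = -1; sign now +1; continue with (1/3)
reached (1/3) = 1, so the symbol is +1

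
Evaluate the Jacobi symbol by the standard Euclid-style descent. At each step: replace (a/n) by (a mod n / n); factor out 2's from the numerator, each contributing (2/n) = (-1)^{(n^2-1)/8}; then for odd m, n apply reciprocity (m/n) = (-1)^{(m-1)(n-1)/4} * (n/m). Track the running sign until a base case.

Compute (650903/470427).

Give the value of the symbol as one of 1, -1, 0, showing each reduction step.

1

(650903/470427): 650903 mod 470427 = 180476, so (650903/470427) = (180476/470427)
factor out 2^2: 180476 = 2^2·45119; with 470427 mod 8 = 3, (2/470427) = -1; sign now +1; continue with (45119/470427)
flip (45119/470427) -> (470427/45119): both odd, 45119 mod 4 = 3, 470427 mod 4 = 3, so the flip contributes -1; sign now -1
(470427/45119): 470427 mod 45119 = 19237, so (470427/45119) = (19237/45119)
flip (19237/45119) -> (45119/19237): both odd, 19237 mod 4 = 1, 45119 mod 4 = 3, so the flip contributes +1; sign now -1
(45119/19237): 45119 mod 19237 = 6645, so (45119/19237) = (6645/19237)
flip (6645/19237) -> (19237/6645): both odd, 6645 mod 4 = 1, 19237 mod 4 = 1, so the flip contributes +1; sign now -1
(19237/6645): 19237 mod 6645 = 5947, so (19237/6645) = (5947/6645)
flip (5947/6645) -> (6645/5947): both odd, 5947 mod 4 = 3, 6645 mod 4 = 1, so the flip contributes +1; sign now -1
(6645/5947): 6645 mod 5947 = 698, so (6645/5947) = (698/5947)
factor out 2^1: 698 = 2^1·349; with 5947 mod 8 = 3, (2/5947) = -1; sign now +1; continue with (349/5947)
flip (349/5947) -> (5947/349): both odd, 349 mod 4 = 1, 5947 mod 4 = 3, so the flip contributes +1; sign now +1
(5947/349): 5947 mod 349 = 14, so (5947/349) = (14/349)
factor out 2^1: 14 = 2^1·7; with 349 mod 8 = 5, (2/349) = -1; sign now -1; continue with (7/349)
flip (7/349) -> (349/7): both odd, 7 mod 4 = 3, 349 mod 4 = 1, so the flip contributes +1; sign now -1
(349/7): 349 mod 7 = 6, so (349/7) = (6/7)
factor out 2^1: 6 = 2^1·3; with 7 mod 8 = 7, (2/7) = +1; sign now -1; continue with (3/7)
flip (3/7) -> (7/3): both odd, 3 mod 4 = 3, 7 mod 4 = 3, so the flip contributes -1; sign now +1
(7/3): 7 mod 3 = 1, so (7/3) = (1/3)
reached (1/3) = 1, so the symbol is +1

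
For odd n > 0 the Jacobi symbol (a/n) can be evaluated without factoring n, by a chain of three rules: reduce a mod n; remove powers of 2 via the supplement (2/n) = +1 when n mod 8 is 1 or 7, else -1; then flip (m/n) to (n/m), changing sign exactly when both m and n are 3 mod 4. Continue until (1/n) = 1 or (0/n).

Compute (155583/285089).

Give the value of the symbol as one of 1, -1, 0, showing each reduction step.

flip (155583/285089) -> (285089/155583): both odd, 155583 mod 4 = 3, 285089 mod 4 = 1, so the flip contributes +1; sign now +1
(285089/155583): 285089 mod 155583 = 129506, so (285089/155583) = (129506/155583)
factor out 2^1: 129506 = 2^1·64753; with 155583 mod 8 = 7, (2/155583) = +1; sign now +1; continue with (64753/155583)
flip (64753/155583) -> (155583/64753): both odd, 64753 mod 4 = 1, 155583 mod 4 = 3, so the flip contributes +1; sign now +1
(155583/64753): 155583 mod 64753 = 26077, so (155583/64753) = (26077/64753)
flip (26077/64753) -> (64753/26077): both odd, 26077 mod 4 = 1, 64753 mod 4 = 1, so the flip contributes +1; sign now +1
(64753/26077): 64753 mod 26077 = 12599, so (64753/26077) = (12599/26077)
flip (12599/26077) -> (26077/12599): both odd, 12599 mod 4 = 3, 26077 mod 4 = 1, so the flip contributes +1; sign now +1
(26077/12599): 26077 mod 12599 = 879, so (26077/12599) = (879/12599)
flip (879/12599) -> (12599/879): both odd, 879 mod 4 = 3, 12599 mod 4 = 3, so the flip contributes -1; sign now -1
(12599/879): 12599 mod 879 = 293, so (12599/879) = (293/879)
flip (293/879) -> (879/293): both odd, 293 mod 4 = 1, 879 mod 4 = 3, so the flip contributes +1; sign now -1
(879/293): 879 mod 293 = 0, so (879/293) = (0/293)
reached (0/293); gcd(a, n) > 1, so (0/293) = 0 and the symbol is 0

0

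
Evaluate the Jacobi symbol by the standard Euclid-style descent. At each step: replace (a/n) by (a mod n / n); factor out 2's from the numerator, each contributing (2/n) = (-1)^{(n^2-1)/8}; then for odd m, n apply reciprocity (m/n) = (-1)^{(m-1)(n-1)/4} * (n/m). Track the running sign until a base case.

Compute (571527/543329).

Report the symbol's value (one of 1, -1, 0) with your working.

(571527/543329) = (28198/543329)   [reduce mod 543329]
28198 = 2^1·14099; (2/543329) = +1 since 543329 mod 8 = 1, so (28198/543329) = (+1)^1·(14099/543329); sign now +1
reciprocity: (14099/543329) = +1·(543329/14099) since 14099 mod 4 = 3, 543329 mod 4 = 1; sign now +1
(543329/14099) = (7567/14099)   [reduce mod 14099]
reciprocity: (7567/14099) = -1·(14099/7567) since 7567 mod 4 = 3, 14099 mod 4 = 3; sign now -1
(14099/7567) = (6532/7567)   [reduce mod 7567]
6532 = 2^2·1633; (2/7567) = +1 since 7567 mod 8 = 7, so (6532/7567) = (+1)^2·(1633/7567); sign now -1
reciprocity: (1633/7567) = +1·(7567/1633) since 1633 mod 4 = 1, 7567 mod 4 = 3; sign now -1
(7567/1633) = (1035/1633)   [reduce mod 1633]
reciprocity: (1035/1633) = +1·(1633/1035) since 1035 mod 4 = 3, 1633 mod 4 = 1; sign now -1
(1633/1035) = (598/1035)   [reduce mod 1035]
598 = 2^1·299; (2/1035) = -1 since 1035 mod 8 = 3, so (598/1035) = (-1)^1·(299/1035); sign now +1
reciprocity: (299/1035) = -1·(1035/299) since 299 mod 4 = 3, 1035 mod 4 = 3; sign now -1
(1035/299) = (138/299)   [reduce mod 299]
138 = 2^1·69; (2/299) = -1 since 299 mod 8 = 3, so (138/299) = (-1)^1·(69/299); sign now +1
reciprocity: (69/299) = +1·(299/69) since 69 mod 4 = 1, 299 mod 4 = 3; sign now +1
(299/69) = (23/69)   [reduce mod 69]
reciprocity: (23/69) = +1·(69/23) since 23 mod 4 = 3, 69 mod 4 = 1; sign now +1
(69/23) = (0/23)   [reduce mod 23]
(0/23) = 0   [gcd(a, n) > 1]; final value = 0

0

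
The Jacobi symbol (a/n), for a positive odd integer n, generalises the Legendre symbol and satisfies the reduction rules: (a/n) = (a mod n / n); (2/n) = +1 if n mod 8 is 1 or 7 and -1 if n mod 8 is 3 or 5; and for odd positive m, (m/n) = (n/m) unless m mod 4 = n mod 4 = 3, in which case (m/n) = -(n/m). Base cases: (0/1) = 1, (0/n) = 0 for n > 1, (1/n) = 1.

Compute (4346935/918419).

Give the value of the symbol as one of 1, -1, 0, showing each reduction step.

1

(4346935/918419): 4346935 mod 918419 = 673259, so (4346935/918419) = (673259/918419)
flip (673259/918419) -> (918419/673259): both odd, 673259 mod 4 = 3, 918419 mod 4 = 3, so the flip contributes -1; sign now -1
(918419/673259): 918419 mod 673259 = 245160, so (918419/673259) = (245160/673259)
factor out 2^3: 245160 = 2^3·30645; with 673259 mod 8 = 3, (2/673259) = -1; sign now +1; continue with (30645/673259)
flip (30645/673259) -> (673259/30645): both odd, 30645 mod 4 = 1, 673259 mod 4 = 3, so the flip contributes +1; sign now +1
(673259/30645): 673259 mod 30645 = 29714, so (673259/30645) = (29714/30645)
factor out 2^1: 29714 = 2^1·14857; with 30645 mod 8 = 5, (2/30645) = -1; sign now -1; continue with (14857/30645)
flip (14857/30645) -> (30645/14857): both odd, 14857 mod 4 = 1, 30645 mod 4 = 1, so the flip contributes +1; sign now -1
(30645/14857): 30645 mod 14857 = 931, so (30645/14857) = (931/14857)
flip (931/14857) -> (14857/931): both odd, 931 mod 4 = 3, 14857 mod 4 = 1, so the flip contributes +1; sign now -1
(14857/931): 14857 mod 931 = 892, so (14857/931) = (892/931)
factor out 2^2: 892 = 2^2·223; with 931 mod 8 = 3, (2/931) = -1; sign now -1; continue with (223/931)
flip (223/931) -> (931/223): both odd, 223 mod 4 = 3, 931 mod 4 = 3, so the flip contributes -1; sign now +1
(931/223): 931 mod 223 = 39, so (931/223) = (39/223)
flip (39/223) -> (223/39): both odd, 39 mod 4 = 3, 223 mod 4 = 3, so the flip contributes -1; sign now -1
(223/39): 223 mod 39 = 28, so (223/39) = (28/39)
factor out 2^2: 28 = 2^2·7; with 39 mod 8 = 7, (2/39) = +1; sign now -1; continue with (7/39)
flip (7/39) -> (39/7): both odd, 7 mod 4 = 3, 39 mod 4 = 3, so the flip contributes -1; sign now +1
(39/7): 39 mod 7 = 4, so (39/7) = (4/7)
factor out 2^2: 4 = 2^2·1; with 7 mod 8 = 7, (2/7) = +1; sign now +1; continue with (1/7)
reached (1/7) = 1, so the symbol is +1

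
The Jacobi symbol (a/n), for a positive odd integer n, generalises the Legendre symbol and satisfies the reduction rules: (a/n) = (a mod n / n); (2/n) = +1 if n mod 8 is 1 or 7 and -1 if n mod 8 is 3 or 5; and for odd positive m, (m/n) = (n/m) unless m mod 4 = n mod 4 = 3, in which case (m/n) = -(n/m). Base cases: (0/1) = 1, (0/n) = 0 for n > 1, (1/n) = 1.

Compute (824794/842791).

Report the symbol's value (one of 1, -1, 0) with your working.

-1

factor out 2^1: 824794 = 2^1·412397; with 842791 mod 8 = 7, (2/842791) = +1; sign now +1; continue with (412397/842791)
flip (412397/842791) -> (842791/412397): both odd, 412397 mod 4 = 1, 842791 mod 4 = 3, so the flip contributes +1; sign now +1
(842791/412397): 842791 mod 412397 = 17997, so (842791/412397) = (17997/412397)
flip (17997/412397) -> (412397/17997): both odd, 17997 mod 4 = 1, 412397 mod 4 = 1, so the flip contributes +1; sign now +1
(412397/17997): 412397 mod 17997 = 16463, so (412397/17997) = (16463/17997)
flip (16463/17997) -> (17997/16463): both odd, 16463 mod 4 = 3, 17997 mod 4 = 1, so the flip contributes +1; sign now +1
(17997/16463): 17997 mod 16463 = 1534, so (17997/16463) = (1534/16463)
factor out 2^1: 1534 = 2^1·767; with 16463 mod 8 = 7, (2/16463) = +1; sign now +1; continue with (767/16463)
flip (767/16463) -> (16463/767): both odd, 767 mod 4 = 3, 16463 mod 4 = 3, so the flip contributes -1; sign now -1
(16463/767): 16463 mod 767 = 356, so (16463/767) = (356/767)
factor out 2^2: 356 = 2^2·89; with 767 mod 8 = 7, (2/767) = +1; sign now -1; continue with (89/767)
flip (89/767) -> (767/89): both odd, 89 mod 4 = 1, 767 mod 4 = 3, so the flip contributes +1; sign now -1
(767/89): 767 mod 89 = 55, so (767/89) = (55/89)
flip (55/89) -> (89/55): both odd, 55 mod 4 = 3, 89 mod 4 = 1, so the flip contributes +1; sign now -1
(89/55): 89 mod 55 = 34, so (89/55) = (34/55)
factor out 2^1: 34 = 2^1·17; with 55 mod 8 = 7, (2/55) = +1; sign now -1; continue with (17/55)
flip (17/55) -> (55/17): both odd, 17 mod 4 = 1, 55 mod 4 = 3, so the flip contributes +1; sign now -1
(55/17): 55 mod 17 = 4, so (55/17) = (4/17)
factor out 2^2: 4 = 2^2·1; with 17 mod 8 = 1, (2/17) = +1; sign now -1; continue with (1/17)
reached (1/17) = 1, so the symbol is -1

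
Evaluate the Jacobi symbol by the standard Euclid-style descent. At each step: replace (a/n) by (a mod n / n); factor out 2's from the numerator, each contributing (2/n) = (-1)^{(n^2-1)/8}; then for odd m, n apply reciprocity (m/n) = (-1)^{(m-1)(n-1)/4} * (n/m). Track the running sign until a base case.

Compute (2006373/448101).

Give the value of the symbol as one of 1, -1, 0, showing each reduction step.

0

(2006373/448101): 2006373 mod 448101 = 213969, so (2006373/448101) = (213969/448101)
flip (213969/448101) -> (448101/213969): both odd, 213969 mod 4 = 1, 448101 mod 4 = 1, so the flip contributes +1; sign now +1
(448101/213969): 448101 mod 213969 = 20163, so (448101/213969) = (20163/213969)
flip (20163/213969) -> (213969/20163): both odd, 20163 mod 4 = 3, 213969 mod 4 = 1, so the flip contributes +1; sign now +1
(213969/20163): 213969 mod 20163 = 12339, so (213969/20163) = (12339/20163)
flip (12339/20163) -> (20163/12339): both odd, 12339 mod 4 = 3, 20163 mod 4 = 3, so the flip contributes -1; sign now -1
(20163/12339): 20163 mod 12339 = 7824, so (20163/12339) = (7824/12339)
factor out 2^4: 7824 = 2^4·489; with 12339 mod 8 = 3, (2/12339) = -1; sign now -1; continue with (489/12339)
flip (489/12339) -> (12339/489): both odd, 489 mod 4 = 1, 12339 mod 4 = 3, so the flip contributes +1; sign now -1
(12339/489): 12339 mod 489 = 114, so (12339/489) = (114/489)
factor out 2^1: 114 = 2^1·57; with 489 mod 8 = 1, (2/489) = +1; sign now -1; continue with (57/489)
flip (57/489) -> (489/57): both odd, 57 mod 4 = 1, 489 mod 4 = 1, so the flip contributes +1; sign now -1
(489/57): 489 mod 57 = 33, so (489/57) = (33/57)
flip (33/57) -> (57/33): both odd, 33 mod 4 = 1, 57 mod 4 = 1, so the flip contributes +1; sign now -1
(57/33): 57 mod 33 = 24, so (57/33) = (24/33)
factor out 2^3: 24 = 2^3·3; with 33 mod 8 = 1, (2/33) = +1; sign now -1; continue with (3/33)
flip (3/33) -> (33/3): both odd, 3 mod 4 = 3, 33 mod 4 = 1, so the flip contributes +1; sign now -1
(33/3): 33 mod 3 = 0, so (33/3) = (0/3)
reached (0/3); gcd(a, n) > 1, so (0/3) = 0 and the symbol is 0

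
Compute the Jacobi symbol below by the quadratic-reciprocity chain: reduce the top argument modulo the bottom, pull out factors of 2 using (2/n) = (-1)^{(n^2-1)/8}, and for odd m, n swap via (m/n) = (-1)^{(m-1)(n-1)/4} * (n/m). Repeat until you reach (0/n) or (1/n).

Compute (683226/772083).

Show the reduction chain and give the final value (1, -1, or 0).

0

factor out 2^1: 683226 = 2^1·341613; with 772083 mod 8 = 3, (2/772083) = -1; sign now -1; continue with (341613/772083)
flip (341613/772083) -> (772083/341613): both odd, 341613 mod 4 = 1, 772083 mod 4 = 3, so the flip contributes +1; sign now -1
(772083/341613): 772083 mod 341613 = 88857, so (772083/341613) = (88857/341613)
flip (88857/341613) -> (341613/88857): both odd, 88857 mod 4 = 1, 341613 mod 4 = 1, so the flip contributes +1; sign now -1
(341613/88857): 341613 mod 88857 = 75042, so (341613/88857) = (75042/88857)
factor out 2^1: 75042 = 2^1·37521; with 88857 mod 8 = 1, (2/88857) = +1; sign now -1; continue with (37521/88857)
flip (37521/88857) -> (88857/37521): both odd, 37521 mod 4 = 1, 88857 mod 4 = 1, so the flip contributes +1; sign now -1
(88857/37521): 88857 mod 37521 = 13815, so (88857/37521) = (13815/37521)
flip (13815/37521) -> (37521/13815): both odd, 13815 mod 4 = 3, 37521 mod 4 = 1, so the flip contributes +1; sign now -1
(37521/13815): 37521 mod 13815 = 9891, so (37521/13815) = (9891/13815)
flip (9891/13815) -> (13815/9891): both odd, 9891 mod 4 = 3, 13815 mod 4 = 3, so the flip contributes -1; sign now +1
(13815/9891): 13815 mod 9891 = 3924, so (13815/9891) = (3924/9891)
factor out 2^2: 3924 = 2^2·981; with 9891 mod 8 = 3, (2/9891) = -1; sign now +1; continue with (981/9891)
flip (981/9891) -> (9891/981): both odd, 981 mod 4 = 1, 9891 mod 4 = 3, so the flip contributes +1; sign now +1
(9891/981): 9891 mod 981 = 81, so (9891/981) = (81/981)
flip (81/981) -> (981/81): both odd, 81 mod 4 = 1, 981 mod 4 = 1, so the flip contributes +1; sign now +1
(981/81): 981 mod 81 = 9, so (981/81) = (9/81)
flip (9/81) -> (81/9): both odd, 9 mod 4 = 1, 81 mod 4 = 1, so the flip contributes +1; sign now +1
(81/9): 81 mod 9 = 0, so (81/9) = (0/9)
reached (0/9); gcd(a, n) > 1, so (0/9) = 0 and the symbol is 0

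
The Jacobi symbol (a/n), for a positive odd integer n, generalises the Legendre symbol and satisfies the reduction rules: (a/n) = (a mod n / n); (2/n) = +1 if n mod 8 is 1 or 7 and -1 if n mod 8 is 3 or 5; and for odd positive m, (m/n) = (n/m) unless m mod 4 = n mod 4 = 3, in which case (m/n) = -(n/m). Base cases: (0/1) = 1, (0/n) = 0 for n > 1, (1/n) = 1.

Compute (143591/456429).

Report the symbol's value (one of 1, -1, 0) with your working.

flip (143591/456429) -> (456429/143591): both odd, 143591 mod 4 = 3, 456429 mod 4 = 1, so the flip contributes +1; sign now +1
(456429/143591): 456429 mod 143591 = 25656, so (456429/143591) = (25656/143591)
factor out 2^3: 25656 = 2^3·3207; with 143591 mod 8 = 7, (2/143591) = +1; sign now +1; continue with (3207/143591)
flip (3207/143591) -> (143591/3207): both odd, 3207 mod 4 = 3, 143591 mod 4 = 3, so the flip contributes -1; sign now -1
(143591/3207): 143591 mod 3207 = 2483, so (143591/3207) = (2483/3207)
flip (2483/3207) -> (3207/2483): both odd, 2483 mod 4 = 3, 3207 mod 4 = 3, so the flip contributes -1; sign now +1
(3207/2483): 3207 mod 2483 = 724, so (3207/2483) = (724/2483)
factor out 2^2: 724 = 2^2·181; with 2483 mod 8 = 3, (2/2483) = -1; sign now +1; continue with (181/2483)
flip (181/2483) -> (2483/181): both odd, 181 mod 4 = 1, 2483 mod 4 = 3, so the flip contributes +1; sign now +1
(2483/181): 2483 mod 181 = 130, so (2483/181) = (130/181)
factor out 2^1: 130 = 2^1·65; with 181 mod 8 = 5, (2/181) = -1; sign now -1; continue with (65/181)
flip (65/181) -> (181/65): both odd, 65 mod 4 = 1, 181 mod 4 = 1, so the flip contributes +1; sign now -1
(181/65): 181 mod 65 = 51, so (181/65) = (51/65)
flip (51/65) -> (65/51): both odd, 51 mod 4 = 3, 65 mod 4 = 1, so the flip contributes +1; sign now -1
(65/51): 65 mod 51 = 14, so (65/51) = (14/51)
factor out 2^1: 14 = 2^1·7; with 51 mod 8 = 3, (2/51) = -1; sign now +1; continue with (7/51)
flip (7/51) -> (51/7): both odd, 7 mod 4 = 3, 51 mod 4 = 3, so the flip contributes -1; sign now -1
(51/7): 51 mod 7 = 2, so (51/7) = (2/7)
factor out 2^1: 2 = 2^1·1; with 7 mod 8 = 7, (2/7) = +1; sign now -1; continue with (1/7)
reached (1/7) = 1, so the symbol is -1

-1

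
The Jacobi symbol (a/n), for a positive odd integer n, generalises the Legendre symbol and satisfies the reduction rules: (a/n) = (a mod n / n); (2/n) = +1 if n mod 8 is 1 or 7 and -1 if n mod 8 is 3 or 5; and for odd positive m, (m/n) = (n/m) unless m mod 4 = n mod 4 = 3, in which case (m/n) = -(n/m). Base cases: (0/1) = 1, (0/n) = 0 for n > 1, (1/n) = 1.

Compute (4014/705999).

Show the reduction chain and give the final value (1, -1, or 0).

0

4014 = 2^1·2007; (2/705999) = +1 since 705999 mod 8 = 7, so (4014/705999) = (+1)^1·(2007/705999); sign now +1
reciprocity: (2007/705999) = -1·(705999/2007) since 2007 mod 4 = 3, 705999 mod 4 = 3; sign now -1
(705999/2007) = (1542/2007)   [reduce mod 2007]
1542 = 2^1·771; (2/2007) = +1 since 2007 mod 8 = 7, so (1542/2007) = (+1)^1·(771/2007); sign now -1
reciprocity: (771/2007) = -1·(2007/771) since 771 mod 4 = 3, 2007 mod 4 = 3; sign now +1
(2007/771) = (465/771)   [reduce mod 771]
reciprocity: (465/771) = +1·(771/465) since 465 mod 4 = 1, 771 mod 4 = 3; sign now +1
(771/465) = (306/465)   [reduce mod 465]
306 = 2^1·153; (2/465) = +1 since 465 mod 8 = 1, so (306/465) = (+1)^1·(153/465); sign now +1
reciprocity: (153/465) = +1·(465/153) since 153 mod 4 = 1, 465 mod 4 = 1; sign now +1
(465/153) = (6/153)   [reduce mod 153]
6 = 2^1·3; (2/153) = +1 since 153 mod 8 = 1, so (6/153) = (+1)^1·(3/153); sign now +1
reciprocity: (3/153) = +1·(153/3) since 3 mod 4 = 3, 153 mod 4 = 1; sign now +1
(153/3) = (0/3)   [reduce mod 3]
(0/3) = 0   [gcd(a, n) > 1]; final value = 0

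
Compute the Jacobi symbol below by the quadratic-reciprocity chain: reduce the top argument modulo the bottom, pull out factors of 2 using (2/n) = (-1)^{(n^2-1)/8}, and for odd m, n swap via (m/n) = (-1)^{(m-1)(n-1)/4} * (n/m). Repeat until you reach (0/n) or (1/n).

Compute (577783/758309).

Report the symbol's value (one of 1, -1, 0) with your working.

flip (577783/758309) -> (758309/577783): both odd, 577783 mod 4 = 3, 758309 mod 4 = 1, so the flip contributes +1; sign now +1
(758309/577783): 758309 mod 577783 = 180526, so (758309/577783) = (180526/577783)
factor out 2^1: 180526 = 2^1·90263; with 577783 mod 8 = 7, (2/577783) = +1; sign now +1; continue with (90263/577783)
flip (90263/577783) -> (577783/90263): both odd, 90263 mod 4 = 3, 577783 mod 4 = 3, so the flip contributes -1; sign now -1
(577783/90263): 577783 mod 90263 = 36205, so (577783/90263) = (36205/90263)
flip (36205/90263) -> (90263/36205): both odd, 36205 mod 4 = 1, 90263 mod 4 = 3, so the flip contributes +1; sign now -1
(90263/36205): 90263 mod 36205 = 17853, so (90263/36205) = (17853/36205)
flip (17853/36205) -> (36205/17853): both odd, 17853 mod 4 = 1, 36205 mod 4 = 1, so the flip contributes +1; sign now -1
(36205/17853): 36205 mod 17853 = 499, so (36205/17853) = (499/17853)
flip (499/17853) -> (17853/499): both odd, 499 mod 4 = 3, 17853 mod 4 = 1, so the flip contributes +1; sign now -1
(17853/499): 17853 mod 499 = 388, so (17853/499) = (388/499)
factor out 2^2: 388 = 2^2·97; with 499 mod 8 = 3, (2/499) = -1; sign now -1; continue with (97/499)
flip (97/499) -> (499/97): both odd, 97 mod 4 = 1, 499 mod 4 = 3, so the flip contributes +1; sign now -1
(499/97): 499 mod 97 = 14, so (499/97) = (14/97)
factor out 2^1: 14 = 2^1·7; with 97 mod 8 = 1, (2/97) = +1; sign now -1; continue with (7/97)
flip (7/97) -> (97/7): both odd, 7 mod 4 = 3, 97 mod 4 = 1, so the flip contributes +1; sign now -1
(97/7): 97 mod 7 = 6, so (97/7) = (6/7)
factor out 2^1: 6 = 2^1·3; with 7 mod 8 = 7, (2/7) = +1; sign now -1; continue with (3/7)
flip (3/7) -> (7/3): both odd, 3 mod 4 = 3, 7 mod 4 = 3, so the flip contributes -1; sign now +1
(7/3): 7 mod 3 = 1, so (7/3) = (1/3)
reached (1/3) = 1, so the symbol is +1

1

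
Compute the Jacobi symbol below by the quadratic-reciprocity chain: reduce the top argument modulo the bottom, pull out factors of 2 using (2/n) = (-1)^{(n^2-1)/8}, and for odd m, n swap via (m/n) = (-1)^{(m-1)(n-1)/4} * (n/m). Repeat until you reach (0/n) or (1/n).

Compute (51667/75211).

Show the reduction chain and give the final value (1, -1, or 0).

-1

reciprocity: (51667/75211) = -1·(75211/51667) since 51667 mod 4 = 3, 75211 mod 4 = 3; sign now -1
(75211/51667) = (23544/51667)   [reduce mod 51667]
23544 = 2^3·2943; (2/51667) = -1 since 51667 mod 8 = 3, so (23544/51667) = (-1)^3·(2943/51667); sign now +1
reciprocity: (2943/51667) = -1·(51667/2943) since 2943 mod 4 = 3, 51667 mod 4 = 3; sign now -1
(51667/2943) = (1636/2943)   [reduce mod 2943]
1636 = 2^2·409; (2/2943) = +1 since 2943 mod 8 = 7, so (1636/2943) = (+1)^2·(409/2943); sign now -1
reciprocity: (409/2943) = +1·(2943/409) since 409 mod 4 = 1, 2943 mod 4 = 3; sign now -1
(2943/409) = (80/409)   [reduce mod 409]
80 = 2^4·5; (2/409) = +1 since 409 mod 8 = 1, so (80/409) = (+1)^4·(5/409); sign now -1
reciprocity: (5/409) = +1·(409/5) since 5 mod 4 = 1, 409 mod 4 = 1; sign now -1
(409/5) = (4/5)   [reduce mod 5]
4 = 2^2·1; (2/5) = -1 since 5 mod 8 = 5, so (4/5) = (-1)^2·(1/5); sign now -1
(1/5) = 1; final value = sign = -1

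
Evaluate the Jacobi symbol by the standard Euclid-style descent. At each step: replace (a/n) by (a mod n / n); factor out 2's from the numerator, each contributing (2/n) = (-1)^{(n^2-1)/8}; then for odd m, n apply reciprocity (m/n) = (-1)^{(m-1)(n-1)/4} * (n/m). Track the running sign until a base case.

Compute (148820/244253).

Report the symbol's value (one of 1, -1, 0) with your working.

factor out 2^2: 148820 = 2^2·37205; with 244253 mod 8 = 5, (2/244253) = -1; sign now +1; continue with (37205/244253)
flip (37205/244253) -> (244253/37205): both odd, 37205 mod 4 = 1, 244253 mod 4 = 1, so the flip contributes +1; sign now +1
(244253/37205): 244253 mod 37205 = 21023, so (244253/37205) = (21023/37205)
flip (21023/37205) -> (37205/21023): both odd, 21023 mod 4 = 3, 37205 mod 4 = 1, so the flip contributes +1; sign now +1
(37205/21023): 37205 mod 21023 = 16182, so (37205/21023) = (16182/21023)
factor out 2^1: 16182 = 2^1·8091; with 21023 mod 8 = 7, (2/21023) = +1; sign now +1; continue with (8091/21023)
flip (8091/21023) -> (21023/8091): both odd, 8091 mod 4 = 3, 21023 mod 4 = 3, so the flip contributes -1; sign now -1
(21023/8091): 21023 mod 8091 = 4841, so (21023/8091) = (4841/8091)
flip (4841/8091) -> (8091/4841): both odd, 4841 mod 4 = 1, 8091 mod 4 = 3, so the flip contributes +1; sign now -1
(8091/4841): 8091 mod 4841 = 3250, so (8091/4841) = (3250/4841)
factor out 2^1: 3250 = 2^1·1625; with 4841 mod 8 = 1, (2/4841) = +1; sign now -1; continue with (1625/4841)
flip (1625/4841) -> (4841/1625): both odd, 1625 mod 4 = 1, 4841 mod 4 = 1, so the flip contributes +1; sign now -1
(4841/1625): 4841 mod 1625 = 1591, so (4841/1625) = (1591/1625)
flip (1591/1625) -> (1625/1591): both odd, 1591 mod 4 = 3, 1625 mod 4 = 1, so the flip contributes +1; sign now -1
(1625/1591): 1625 mod 1591 = 34, so (1625/1591) = (34/1591)
factor out 2^1: 34 = 2^1·17; with 1591 mod 8 = 7, (2/1591) = +1; sign now -1; continue with (17/1591)
flip (17/1591) -> (1591/17): both odd, 17 mod 4 = 1, 1591 mod 4 = 3, so the flip contributes +1; sign now -1
(1591/17): 1591 mod 17 = 10, so (1591/17) = (10/17)
factor out 2^1: 10 = 2^1·5; with 17 mod 8 = 1, (2/17) = +1; sign now -1; continue with (5/17)
flip (5/17) -> (17/5): both odd, 5 mod 4 = 1, 17 mod 4 = 1, so the flip contributes +1; sign now -1
(17/5): 17 mod 5 = 2, so (17/5) = (2/5)
factor out 2^1: 2 = 2^1·1; with 5 mod 8 = 5, (2/5) = -1; sign now +1; continue with (1/5)
reached (1/5) = 1, so the symbol is +1

1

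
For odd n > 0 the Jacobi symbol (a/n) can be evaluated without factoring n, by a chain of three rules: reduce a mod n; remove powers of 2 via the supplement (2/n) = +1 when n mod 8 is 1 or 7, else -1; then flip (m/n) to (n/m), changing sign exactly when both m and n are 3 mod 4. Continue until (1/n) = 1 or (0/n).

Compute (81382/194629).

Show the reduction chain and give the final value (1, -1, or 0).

1

factor out 2^1: 81382 = 2^1·40691; with 194629 mod 8 = 5, (2/194629) = -1; sign now -1; continue with (40691/194629)
flip (40691/194629) -> (194629/40691): both odd, 40691 mod 4 = 3, 194629 mod 4 = 1, so the flip contributes +1; sign now -1
(194629/40691): 194629 mod 40691 = 31865, so (194629/40691) = (31865/40691)
flip (31865/40691) -> (40691/31865): both odd, 31865 mod 4 = 1, 40691 mod 4 = 3, so the flip contributes +1; sign now -1
(40691/31865): 40691 mod 31865 = 8826, so (40691/31865) = (8826/31865)
factor out 2^1: 8826 = 2^1·4413; with 31865 mod 8 = 1, (2/31865) = +1; sign now -1; continue with (4413/31865)
flip (4413/31865) -> (31865/4413): both odd, 4413 mod 4 = 1, 31865 mod 4 = 1, so the flip contributes +1; sign now -1
(31865/4413): 31865 mod 4413 = 974, so (31865/4413) = (974/4413)
factor out 2^1: 974 = 2^1·487; with 4413 mod 8 = 5, (2/4413) = -1; sign now +1; continue with (487/4413)
flip (487/4413) -> (4413/487): both odd, 487 mod 4 = 3, 4413 mod 4 = 1, so the flip contributes +1; sign now +1
(4413/487): 4413 mod 487 = 30, so (4413/487) = (30/487)
factor out 2^1: 30 = 2^1·15; with 487 mod 8 = 7, (2/487) = +1; sign now +1; continue with (15/487)
flip (15/487) -> (487/15): both odd, 15 mod 4 = 3, 487 mod 4 = 3, so the flip contributes -1; sign now -1
(487/15): 487 mod 15 = 7, so (487/15) = (7/15)
flip (7/15) -> (15/7): both odd, 7 mod 4 = 3, 15 mod 4 = 3, so the flip contributes -1; sign now +1
(15/7): 15 mod 7 = 1, so (15/7) = (1/7)
reached (1/7) = 1, so the symbol is +1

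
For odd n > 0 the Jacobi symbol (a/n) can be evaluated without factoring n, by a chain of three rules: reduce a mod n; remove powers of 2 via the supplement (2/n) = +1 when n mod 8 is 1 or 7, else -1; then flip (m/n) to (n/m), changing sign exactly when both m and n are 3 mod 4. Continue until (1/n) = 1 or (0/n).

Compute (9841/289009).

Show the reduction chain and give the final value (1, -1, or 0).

reciprocity: (9841/289009) = +1·(289009/9841) since 9841 mod 4 = 1, 289009 mod 4 = 1; sign now +1
(289009/9841) = (3620/9841)   [reduce mod 9841]
3620 = 2^2·905; (2/9841) = +1 since 9841 mod 8 = 1, so (3620/9841) = (+1)^2·(905/9841); sign now +1
reciprocity: (905/9841) = +1·(9841/905) since 905 mod 4 = 1, 9841 mod 4 = 1; sign now +1
(9841/905) = (791/905)   [reduce mod 905]
reciprocity: (791/905) = +1·(905/791) since 791 mod 4 = 3, 905 mod 4 = 1; sign now +1
(905/791) = (114/791)   [reduce mod 791]
114 = 2^1·57; (2/791) = +1 since 791 mod 8 = 7, so (114/791) = (+1)^1·(57/791); sign now +1
reciprocity: (57/791) = +1·(791/57) since 57 mod 4 = 1, 791 mod 4 = 3; sign now +1
(791/57) = (50/57)   [reduce mod 57]
50 = 2^1·25; (2/57) = +1 since 57 mod 8 = 1, so (50/57) = (+1)^1·(25/57); sign now +1
reciprocity: (25/57) = +1·(57/25) since 25 mod 4 = 1, 57 mod 4 = 1; sign now +1
(57/25) = (7/25)   [reduce mod 25]
reciprocity: (7/25) = +1·(25/7) since 7 mod 4 = 3, 25 mod 4 = 1; sign now +1
(25/7) = (4/7)   [reduce mod 7]
4 = 2^2·1; (2/7) = +1 since 7 mod 8 = 7, so (4/7) = (+1)^2·(1/7); sign now +1
(1/7) = 1; final value = sign = +1

1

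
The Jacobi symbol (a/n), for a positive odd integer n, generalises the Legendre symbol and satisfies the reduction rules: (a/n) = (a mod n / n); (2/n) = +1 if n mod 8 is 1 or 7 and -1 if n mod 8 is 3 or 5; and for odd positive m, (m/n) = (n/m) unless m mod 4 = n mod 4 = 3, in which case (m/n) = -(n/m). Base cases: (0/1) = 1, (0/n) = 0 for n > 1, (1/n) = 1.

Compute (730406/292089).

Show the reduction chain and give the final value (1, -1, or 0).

(730406/292089): 730406 mod 292089 = 146228, so (730406/292089) = (146228/292089)
factor out 2^2: 146228 = 2^2·36557; with 292089 mod 8 = 1, (2/292089) = +1; sign now +1; continue with (36557/292089)
flip (36557/292089) -> (292089/36557): both odd, 36557 mod 4 = 1, 292089 mod 4 = 1, so the flip contributes +1; sign now +1
(292089/36557): 292089 mod 36557 = 36190, so (292089/36557) = (36190/36557)
factor out 2^1: 36190 = 2^1·18095; with 36557 mod 8 = 5, (2/36557) = -1; sign now -1; continue with (18095/36557)
flip (18095/36557) -> (36557/18095): both odd, 18095 mod 4 = 3, 36557 mod 4 = 1, so the flip contributes +1; sign now -1
(36557/18095): 36557 mod 18095 = 367, so (36557/18095) = (367/18095)
flip (367/18095) -> (18095/367): both odd, 367 mod 4 = 3, 18095 mod 4 = 3, so the flip contributes -1; sign now +1
(18095/367): 18095 mod 367 = 112, so (18095/367) = (112/367)
factor out 2^4: 112 = 2^4·7; with 367 mod 8 = 7, (2/367) = +1; sign now +1; continue with (7/367)
flip (7/367) -> (367/7): both odd, 7 mod 4 = 3, 367 mod 4 = 3, so the flip contributes -1; sign now -1
(367/7): 367 mod 7 = 3, so (367/7) = (3/7)
flip (3/7) -> (7/3): both odd, 3 mod 4 = 3, 7 mod 4 = 3, so the flip contributes -1; sign now +1
(7/3): 7 mod 3 = 1, so (7/3) = (1/3)
reached (1/3) = 1, so the symbol is +1

1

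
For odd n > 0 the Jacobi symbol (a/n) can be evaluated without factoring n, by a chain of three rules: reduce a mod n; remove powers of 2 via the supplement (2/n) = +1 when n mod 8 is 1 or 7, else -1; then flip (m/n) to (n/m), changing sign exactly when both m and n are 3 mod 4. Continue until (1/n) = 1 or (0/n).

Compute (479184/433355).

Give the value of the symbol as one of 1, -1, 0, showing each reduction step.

(479184/433355) = (45829/433355)   [reduce mod 433355]
reciprocity: (45829/433355) = +1·(433355/45829) since 45829 mod 4 = 1, 433355 mod 4 = 3; sign now +1
(433355/45829) = (20894/45829)   [reduce mod 45829]
20894 = 2^1·10447; (2/45829) = -1 since 45829 mod 8 = 5, so (20894/45829) = (-1)^1·(10447/45829); sign now -1
reciprocity: (10447/45829) = +1·(45829/10447) since 10447 mod 4 = 3, 45829 mod 4 = 1; sign now -1
(45829/10447) = (4041/10447)   [reduce mod 10447]
reciprocity: (4041/10447) = +1·(10447/4041) since 4041 mod 4 = 1, 10447 mod 4 = 3; sign now -1
(10447/4041) = (2365/4041)   [reduce mod 4041]
reciprocity: (2365/4041) = +1·(4041/2365) since 2365 mod 4 = 1, 4041 mod 4 = 1; sign now -1
(4041/2365) = (1676/2365)   [reduce mod 2365]
1676 = 2^2·419; (2/2365) = -1 since 2365 mod 8 = 5, so (1676/2365) = (-1)^2·(419/2365); sign now -1
reciprocity: (419/2365) = +1·(2365/419) since 419 mod 4 = 3, 2365 mod 4 = 1; sign now -1
(2365/419) = (270/419)   [reduce mod 419]
270 = 2^1·135; (2/419) = -1 since 419 mod 8 = 3, so (270/419) = (-1)^1·(135/419); sign now +1
reciprocity: (135/419) = -1·(419/135) since 135 mod 4 = 3, 419 mod 4 = 3; sign now -1
(419/135) = (14/135)   [reduce mod 135]
14 = 2^1·7; (2/135) = +1 since 135 mod 8 = 7, so (14/135) = (+1)^1·(7/135); sign now -1
reciprocity: (7/135) = -1·(135/7) since 7 mod 4 = 3, 135 mod 4 = 3; sign now +1
(135/7) = (2/7)   [reduce mod 7]
2 = 2^1·1; (2/7) = +1 since 7 mod 8 = 7, so (2/7) = (+1)^1·(1/7); sign now +1
(1/7) = 1; final value = sign = +1

1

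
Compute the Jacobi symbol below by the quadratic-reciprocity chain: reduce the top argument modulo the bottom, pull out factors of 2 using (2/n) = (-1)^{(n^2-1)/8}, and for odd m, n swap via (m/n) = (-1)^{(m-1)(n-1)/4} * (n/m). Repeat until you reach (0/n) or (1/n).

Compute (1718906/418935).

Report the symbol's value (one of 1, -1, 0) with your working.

(1718906/418935): 1718906 mod 418935 = 43166, so (1718906/418935) = (43166/418935)
factor out 2^1: 43166 = 2^1·21583; with 418935 mod 8 = 7, (2/418935) = +1; sign now +1; continue with (21583/418935)
flip (21583/418935) -> (418935/21583): both odd, 21583 mod 4 = 3, 418935 mod 4 = 3, so the flip contributes -1; sign now -1
(418935/21583): 418935 mod 21583 = 8858, so (418935/21583) = (8858/21583)
factor out 2^1: 8858 = 2^1·4429; with 21583 mod 8 = 7, (2/21583) = +1; sign now -1; continue with (4429/21583)
flip (4429/21583) -> (21583/4429): both odd, 4429 mod 4 = 1, 21583 mod 4 = 3, so the flip contributes +1; sign now -1
(21583/4429): 21583 mod 4429 = 3867, so (21583/4429) = (3867/4429)
flip (3867/4429) -> (4429/3867): both odd, 3867 mod 4 = 3, 4429 mod 4 = 1, so the flip contributes +1; sign now -1
(4429/3867): 4429 mod 3867 = 562, so (4429/3867) = (562/3867)
factor out 2^1: 562 = 2^1·281; with 3867 mod 8 = 3, (2/3867) = -1; sign now +1; continue with (281/3867)
flip (281/3867) -> (3867/281): both odd, 281 mod 4 = 1, 3867 mod 4 = 3, so the flip contributes +1; sign now +1
(3867/281): 3867 mod 281 = 214, so (3867/281) = (214/281)
factor out 2^1: 214 = 2^1·107; with 281 mod 8 = 1, (2/281) = +1; sign now +1; continue with (107/281)
flip (107/281) -> (281/107): both odd, 107 mod 4 = 3, 281 mod 4 = 1, so the flip contributes +1; sign now +1
(281/107): 281 mod 107 = 67, so (281/107) = (67/107)
flip (67/107) -> (107/67): both odd, 67 mod 4 = 3, 107 mod 4 = 3, so the flip contributes -1; sign now -1
(107/67): 107 mod 67 = 40, so (107/67) = (40/67)
factor out 2^3: 40 = 2^3·5; with 67 mod 8 = 3, (2/67) = -1; sign now +1; continue with (5/67)
flip (5/67) -> (67/5): both odd, 5 mod 4 = 1, 67 mod 4 = 3, so the flip contributes +1; sign now +1
(67/5): 67 mod 5 = 2, so (67/5) = (2/5)
factor out 2^1: 2 = 2^1·1; with 5 mod 8 = 5, (2/5) = -1; sign now -1; continue with (1/5)
reached (1/5) = 1, so the symbol is -1

-1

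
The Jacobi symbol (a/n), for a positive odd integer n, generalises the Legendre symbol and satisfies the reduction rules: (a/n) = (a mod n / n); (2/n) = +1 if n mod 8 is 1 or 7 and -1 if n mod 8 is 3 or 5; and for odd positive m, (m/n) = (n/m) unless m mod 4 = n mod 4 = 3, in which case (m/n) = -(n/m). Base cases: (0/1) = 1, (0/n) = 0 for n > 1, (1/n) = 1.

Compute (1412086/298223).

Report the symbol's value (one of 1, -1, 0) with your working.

(1412086/298223): 1412086 mod 298223 = 219194, so (1412086/298223) = (219194/298223)
factor out 2^1: 219194 = 2^1·109597; with 298223 mod 8 = 7, (2/298223) = +1; sign now +1; continue with (109597/298223)
flip (109597/298223) -> (298223/109597): both odd, 109597 mod 4 = 1, 298223 mod 4 = 3, so the flip contributes +1; sign now +1
(298223/109597): 298223 mod 109597 = 79029, so (298223/109597) = (79029/109597)
flip (79029/109597) -> (109597/79029): both odd, 79029 mod 4 = 1, 109597 mod 4 = 1, so the flip contributes +1; sign now +1
(109597/79029): 109597 mod 79029 = 30568, so (109597/79029) = (30568/79029)
factor out 2^3: 30568 = 2^3·3821; with 79029 mod 8 = 5, (2/79029) = -1; sign now -1; continue with (3821/79029)
flip (3821/79029) -> (79029/3821): both odd, 3821 mod 4 = 1, 79029 mod 4 = 1, so the flip contributes +1; sign now -1
(79029/3821): 79029 mod 3821 = 2609, so (79029/3821) = (2609/3821)
flip (2609/3821) -> (3821/2609): both odd, 2609 mod 4 = 1, 3821 mod 4 = 1, so the flip contributes +1; sign now -1
(3821/2609): 3821 mod 2609 = 1212, so (3821/2609) = (1212/2609)
factor out 2^2: 1212 = 2^2·303; with 2609 mod 8 = 1, (2/2609) = +1; sign now -1; continue with (303/2609)
flip (303/2609) -> (2609/303): both odd, 303 mod 4 = 3, 2609 mod 4 = 1, so the flip contributes +1; sign now -1
(2609/303): 2609 mod 303 = 185, so (2609/303) = (185/303)
flip (185/303) -> (303/185): both odd, 185 mod 4 = 1, 303 mod 4 = 3, so the flip contributes +1; sign now -1
(303/185): 303 mod 185 = 118, so (303/185) = (118/185)
factor out 2^1: 118 = 2^1·59; with 185 mod 8 = 1, (2/185) = +1; sign now -1; continue with (59/185)
flip (59/185) -> (185/59): both odd, 59 mod 4 = 3, 185 mod 4 = 1, so the flip contributes +1; sign now -1
(185/59): 185 mod 59 = 8, so (185/59) = (8/59)
factor out 2^3: 8 = 2^3·1; with 59 mod 8 = 3, (2/59) = -1; sign now +1; continue with (1/59)
reached (1/59) = 1, so the symbol is +1

1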